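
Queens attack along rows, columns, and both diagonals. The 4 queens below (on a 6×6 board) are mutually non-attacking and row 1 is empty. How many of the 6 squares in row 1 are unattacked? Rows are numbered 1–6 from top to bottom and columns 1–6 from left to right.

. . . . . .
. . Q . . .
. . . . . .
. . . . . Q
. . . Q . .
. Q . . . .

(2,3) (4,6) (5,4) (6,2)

2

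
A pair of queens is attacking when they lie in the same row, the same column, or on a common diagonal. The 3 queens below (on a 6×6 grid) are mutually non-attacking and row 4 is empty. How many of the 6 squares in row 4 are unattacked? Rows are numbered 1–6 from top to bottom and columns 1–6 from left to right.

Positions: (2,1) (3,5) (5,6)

1

(2,1) attacks row 4 at column 1 and diagonals 3.
(3,5) attacks row 4 at column 5 and diagonals 4, 6.
(5,6) attacks row 4 at column 6 and diagonals 5.
Attacked columns: {1, 3, 4, 5, 6}. Safe: {2}.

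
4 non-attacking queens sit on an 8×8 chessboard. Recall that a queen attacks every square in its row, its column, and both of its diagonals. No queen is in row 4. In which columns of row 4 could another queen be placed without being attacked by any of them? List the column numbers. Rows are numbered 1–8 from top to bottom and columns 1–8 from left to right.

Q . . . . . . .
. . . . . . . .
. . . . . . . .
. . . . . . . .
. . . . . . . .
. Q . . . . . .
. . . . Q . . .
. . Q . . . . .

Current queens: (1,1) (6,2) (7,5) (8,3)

(1,1) attacks row 4 at column 1 and diagonals 4.
(6,2) attacks row 4 at column 2 and diagonals 4.
(7,5) attacks row 4 at column 5 and diagonals 2, 8.
(8,3) attacks row 4 at column 3 and diagonals 7.
Attacked columns: {1, 2, 3, 4, 5, 7, 8}. Safe: {6}.

columns 6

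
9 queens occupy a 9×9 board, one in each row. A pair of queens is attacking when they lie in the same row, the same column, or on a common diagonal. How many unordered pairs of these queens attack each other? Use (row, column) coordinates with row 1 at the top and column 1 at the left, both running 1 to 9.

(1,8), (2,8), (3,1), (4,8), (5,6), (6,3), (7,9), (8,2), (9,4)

5

Same column: (1,8)–(2,8) (column 8); (1,8)–(4,8) (column 8); (2,8)–(4,8) (column 8).
Same diagonal: (1,8)–(6,3) (|1−6| = |8−3| = 5); (2,8)–(8,2) (|2−8| = |8−2| = 6).
Total attacking pairs: 5.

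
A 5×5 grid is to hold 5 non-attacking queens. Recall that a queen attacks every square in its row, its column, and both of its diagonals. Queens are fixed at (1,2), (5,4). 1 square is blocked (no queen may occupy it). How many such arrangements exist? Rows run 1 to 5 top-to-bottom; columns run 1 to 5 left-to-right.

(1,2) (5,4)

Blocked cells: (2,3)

1

Branch on row 2: col 5 → 1.
Sum: 1 = 1.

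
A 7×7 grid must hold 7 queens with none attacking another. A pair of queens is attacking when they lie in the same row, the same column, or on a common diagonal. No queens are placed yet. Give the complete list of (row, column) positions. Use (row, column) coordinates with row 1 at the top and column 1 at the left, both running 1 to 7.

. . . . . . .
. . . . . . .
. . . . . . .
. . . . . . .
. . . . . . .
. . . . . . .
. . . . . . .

Row 1: Safe: 1, 2, 3, 4, 5, 6, 7. Place at column 5.
Row 2: attacked by (1,5)→{4,5,6}. Safe: 1, 2, 3, 7. Place at column 2.
Row 3: attacked by (1,5)→{3,5,7}; (2,2)→{1,2,3}. Safe: 4, 6. Place at column 6.
Row 4: attacked by (1,5)→{2,5}; (2,2)→{2,4}; (3,6)→{5,6,7}. Safe: 1, 3. Place at column 3.
Row 5: attacked by (1,5)→{1,5}; (2,2)→{2,5}; (3,6)→{4,6}; (4,3)→{2,3,4}. Safe: 7. Place at column 7.
Row 6: attacked by (1,5)→{5}; (2,2)→{2,6}; (3,6)→{3,6}; (4,3)→{1,3,5}; (5,7)→{6,7}. Safe: 4. Place at column 4.
Row 7: attacked by (1,5)→{5}; (2,2)→{2,7}; (3,6)→{2,6}; (4,3)→{3,6}; (5,7)→{5,7}; (6,4)→{3,4,5}. Safe: 1. Place at column 1.
Columns [5, 2, 6, 3, 7, 4, 1], r−c [-4, 0, -3, 1, -2, 2, 6], r+c [6, 4, 9, 7, 12, 10, 8] are all distinct, so no two queens attack.

(1,5) (2,2) (3,6) (4,3) (5,7) (6,4) (7,1)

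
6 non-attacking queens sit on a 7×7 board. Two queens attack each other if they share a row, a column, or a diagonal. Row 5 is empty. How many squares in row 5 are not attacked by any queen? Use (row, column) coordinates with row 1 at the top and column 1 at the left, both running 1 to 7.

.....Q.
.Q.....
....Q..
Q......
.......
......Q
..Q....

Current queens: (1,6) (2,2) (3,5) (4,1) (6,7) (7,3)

1

(1,6) attacks row 5 at column 6 and diagonals 2.
(2,2) attacks row 5 at column 2 and diagonals 5.
(3,5) attacks row 5 at column 5 and diagonals 3, 7.
(4,1) attacks row 5 at column 1 and diagonals 2.
(6,7) attacks row 5 at column 7 and diagonals 6.
(7,3) attacks row 5 at column 3 and diagonals 1, 5.
Attacked columns: {1, 2, 3, 5, 6, 7}. Safe: {4}.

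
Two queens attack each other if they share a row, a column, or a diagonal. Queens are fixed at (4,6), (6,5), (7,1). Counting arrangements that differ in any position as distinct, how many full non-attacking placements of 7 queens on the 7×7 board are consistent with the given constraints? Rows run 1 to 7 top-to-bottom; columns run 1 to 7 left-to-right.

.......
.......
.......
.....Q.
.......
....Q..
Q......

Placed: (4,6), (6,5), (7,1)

Branch on row 1: col 2 → 0; col 4 → 1.
Sum: 0 + 1 = 1.

1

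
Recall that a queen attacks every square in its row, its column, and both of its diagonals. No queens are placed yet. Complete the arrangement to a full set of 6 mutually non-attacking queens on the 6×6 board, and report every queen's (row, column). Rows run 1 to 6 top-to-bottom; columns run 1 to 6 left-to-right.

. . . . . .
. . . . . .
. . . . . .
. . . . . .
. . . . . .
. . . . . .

(1,2) (2,4) (3,6) (4,1) (5,3) (6,5)

Row 1: Safe: 1, 2, 3, 4, 5, 6. Place at column 2.
Row 2: attacked by (1,2)→{1,2,3}. Safe: 4, 5, 6. Place at column 4.
Row 3: attacked by (1,2)→{2,4}; (2,4)→{3,4,5}. Safe: 1, 6. Place at column 6.
Row 4: attacked by (1,2)→{2,5}; (2,4)→{2,4,6}; (3,6)→{5,6}. Safe: 1, 3. Place at column 1.
Row 5: attacked by (1,2)→{2,6}; (2,4)→{1,4}; (3,6)→{4,6}; (4,1)→{1,2}. Safe: 3, 5. Place at column 3.
Row 6: attacked by (1,2)→{2}; (2,4)→{4}; (3,6)→{3,6}; (4,1)→{1,3}; (5,3)→{2,3,4}. Safe: 5. Place at column 5.
Columns [2, 4, 6, 1, 3, 5], r−c [-1, -2, -3, 3, 2, 1], r+c [3, 6, 9, 5, 8, 11] are all distinct, so no two queens attack.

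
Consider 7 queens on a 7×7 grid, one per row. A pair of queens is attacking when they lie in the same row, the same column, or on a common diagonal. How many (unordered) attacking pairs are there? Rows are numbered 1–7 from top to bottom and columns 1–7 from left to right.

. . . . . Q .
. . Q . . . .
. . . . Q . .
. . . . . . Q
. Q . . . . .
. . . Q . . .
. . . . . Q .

Same column: (1,6)–(7,6) (column 6).
Same diagonal: (1,6)–(5,2) (|1−5| = |6−2| = 4).
Total attacking pairs: 2.

2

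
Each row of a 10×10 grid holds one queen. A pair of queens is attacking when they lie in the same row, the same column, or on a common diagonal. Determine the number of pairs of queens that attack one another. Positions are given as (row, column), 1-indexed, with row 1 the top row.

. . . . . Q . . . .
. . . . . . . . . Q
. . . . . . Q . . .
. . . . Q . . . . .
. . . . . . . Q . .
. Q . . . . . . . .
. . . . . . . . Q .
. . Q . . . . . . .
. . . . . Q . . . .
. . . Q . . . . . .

1

Same column: (1,6)–(9,6) (column 6).
Total attacking pairs: 1.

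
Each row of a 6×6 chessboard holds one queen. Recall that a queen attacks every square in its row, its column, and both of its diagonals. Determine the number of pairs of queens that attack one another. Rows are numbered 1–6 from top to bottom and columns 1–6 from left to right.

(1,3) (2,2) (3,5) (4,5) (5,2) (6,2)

Same column: (2,2)–(5,2) (column 2); (2,2)–(6,2) (column 2); (3,5)–(4,5) (column 5); (5,2)–(6,2) (column 2).
Same diagonal: (1,3)–(2,2) (|1−2| = |3−2| = 1); (1,3)–(3,5) (|1−3| = |3−5| = 2); (3,5)–(6,2) (|3−6| = |5−2| = 3).
Total attacking pairs: 7.

7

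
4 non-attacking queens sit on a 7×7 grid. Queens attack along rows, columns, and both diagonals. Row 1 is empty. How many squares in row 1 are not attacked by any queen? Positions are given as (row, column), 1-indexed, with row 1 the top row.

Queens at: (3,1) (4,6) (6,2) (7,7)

2

(3,1) attacks row 1 at column 1 and diagonals 3.
(4,6) attacks row 1 at column 6 and diagonals 3.
(6,2) attacks row 1 at column 2 and diagonals 7.
(7,7) attacks row 1 at column 7 and diagonals 1.
Attacked columns: {1, 2, 3, 6, 7}. Safe: {4, 5}.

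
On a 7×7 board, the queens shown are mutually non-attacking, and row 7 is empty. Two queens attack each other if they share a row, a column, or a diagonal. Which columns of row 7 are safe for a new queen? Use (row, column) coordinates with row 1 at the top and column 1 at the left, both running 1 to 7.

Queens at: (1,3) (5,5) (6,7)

columns 1, 2, 4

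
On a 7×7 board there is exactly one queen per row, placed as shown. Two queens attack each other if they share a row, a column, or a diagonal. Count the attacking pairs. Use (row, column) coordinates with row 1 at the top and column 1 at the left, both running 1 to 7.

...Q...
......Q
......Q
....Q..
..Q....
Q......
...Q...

Same column: (1,4)–(7,4) (column 4); (2,7)–(3,7) (column 7).
Same diagonal: (2,7)–(4,5) (|2−4| = |7−5| = 2).
Total attacking pairs: 3.

3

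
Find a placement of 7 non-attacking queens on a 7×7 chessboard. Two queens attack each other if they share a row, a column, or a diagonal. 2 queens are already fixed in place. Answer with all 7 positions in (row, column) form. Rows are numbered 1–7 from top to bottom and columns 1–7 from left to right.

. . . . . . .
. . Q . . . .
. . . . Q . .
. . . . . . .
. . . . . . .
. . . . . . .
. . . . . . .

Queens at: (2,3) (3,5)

(1,1) (2,3) (3,5) (4,7) (5,2) (6,4) (7,6)

Row 1: attacked by (2,3)→{2,3,4}; (3,5)→{3,5,7}. Safe: 1, 6. Place at column 1.
Row 4: attacked by (1,1)→{1,4}; (2,3)→{1,3,5}; (3,5)→{4,5,6}. Safe: 2, 7. Place at column 7.
Row 5: attacked by (1,1)→{1,5}; (2,3)→{3,6}; (3,5)→{3,5,7}; (4,7)→{6,7}. Safe: 2, 4. Place at column 2.
Row 6: attacked by (1,1)→{1,6}; (2,3)→{3,7}; (3,5)→{2,5}; (4,7)→{5,7}; (5,2)→{1,2,3}. Safe: 4. Place at column 4.
Row 7: attacked by (1,1)→{1,7}; (2,3)→{3}; (3,5)→{1,5}; (4,7)→{4,7}; (5,2)→{2,4}; (6,4)→{3,4,5}. Safe: 6. Place at column 6.
Columns [1, 3, 5, 7, 2, 4, 6], r−c [0, -1, -2, -3, 3, 2, 1], r+c [2, 5, 8, 11, 7, 10, 13] are all distinct, so no two queens attack.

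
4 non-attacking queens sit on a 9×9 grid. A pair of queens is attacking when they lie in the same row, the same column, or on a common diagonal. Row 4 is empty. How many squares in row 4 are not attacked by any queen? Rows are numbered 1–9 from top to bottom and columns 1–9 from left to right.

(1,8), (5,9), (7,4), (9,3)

(1,8) attacks row 4 at column 8 and diagonals 5.
(5,9) attacks row 4 at column 9 and diagonals 8.
(7,4) attacks row 4 at column 4 and diagonals 1, 7.
(9,3) attacks row 4 at column 3 and diagonals 8.
Attacked columns: {1, 3, 4, 5, 7, 8, 9}. Safe: {2, 6}.

2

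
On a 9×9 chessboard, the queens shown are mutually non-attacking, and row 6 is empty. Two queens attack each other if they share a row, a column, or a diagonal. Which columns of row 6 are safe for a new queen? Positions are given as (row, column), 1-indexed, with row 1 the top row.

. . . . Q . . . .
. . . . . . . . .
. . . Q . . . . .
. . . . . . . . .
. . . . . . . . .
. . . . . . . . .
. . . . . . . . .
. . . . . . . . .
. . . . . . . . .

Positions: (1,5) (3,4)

columns 2, 3, 6, 8, 9

(1,5) attacks row 6 at column 5.
(3,4) attacks row 6 at column 4 and diagonals 1, 7.
Attacked columns: {1, 4, 5, 7}. Safe: {2, 3, 6, 8, 9}.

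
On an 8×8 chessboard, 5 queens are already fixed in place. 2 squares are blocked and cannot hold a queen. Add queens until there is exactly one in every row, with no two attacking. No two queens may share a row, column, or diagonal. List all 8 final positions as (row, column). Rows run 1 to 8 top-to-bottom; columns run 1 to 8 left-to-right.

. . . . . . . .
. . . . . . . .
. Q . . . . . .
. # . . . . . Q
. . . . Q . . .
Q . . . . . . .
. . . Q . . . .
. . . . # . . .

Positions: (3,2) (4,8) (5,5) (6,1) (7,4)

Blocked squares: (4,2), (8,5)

Row 1: attacked by (3,2)→{2,4}; (4,8)→{5,8}; (5,5)→{1,5}; (6,1)→{1,6}; (7,4)→{4}. Safe: 3, 7. Place at column 3.
Row 2: attacked by (1,3)→{2,3,4}; (3,2)→{1,2,3}; (4,8)→{6,8}; (5,5)→{2,5,8}; (6,1)→{1,5}; (7,4)→{4}. Safe: 7. Place at column 7.
Row 8: attacked by (1,3)→{3}; (2,7)→{1,7}; (3,2)→{2,7}; (4,8)→{4,8}; (5,5)→{2,5,8}; (6,1)→{1,3}; (7,4)→{3,4,5}. Blocked: 5. Safe: 6. Place at column 6.
Columns [3, 7, 2, 8, 5, 1, 4, 6], r−c [-2, -5, 1, -4, 0, 5, 3, 2], r+c [4, 9, 5, 12, 10, 7, 11, 14] are all distinct, so no two queens attack.

(1,3) (2,7) (3,2) (4,8) (5,5) (6,1) (7,4) (8,6)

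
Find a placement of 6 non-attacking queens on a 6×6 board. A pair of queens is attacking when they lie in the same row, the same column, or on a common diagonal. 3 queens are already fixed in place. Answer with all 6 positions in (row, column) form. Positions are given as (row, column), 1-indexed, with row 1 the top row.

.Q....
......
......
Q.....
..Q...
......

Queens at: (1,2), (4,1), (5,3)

(1,2) (2,4) (3,6) (4,1) (5,3) (6,5)

Row 2: attacked by (1,2)→{1,2,3}; (4,1)→{1,3}; (5,3)→{3,6}. Safe: 4, 5. Place at column 4.
Row 3: attacked by (1,2)→{2,4}; (2,4)→{3,4,5}; (4,1)→{1,2}; (5,3)→{1,3,5}. Safe: 6. Place at column 6.
Row 6: attacked by (1,2)→{2}; (2,4)→{4}; (3,6)→{3,6}; (4,1)→{1,3}; (5,3)→{2,3,4}. Safe: 5. Place at column 5.
Columns [2, 4, 6, 1, 3, 5], r−c [-1, -2, -3, 3, 2, 1], r+c [3, 6, 9, 5, 8, 11] are all distinct, so no two queens attack.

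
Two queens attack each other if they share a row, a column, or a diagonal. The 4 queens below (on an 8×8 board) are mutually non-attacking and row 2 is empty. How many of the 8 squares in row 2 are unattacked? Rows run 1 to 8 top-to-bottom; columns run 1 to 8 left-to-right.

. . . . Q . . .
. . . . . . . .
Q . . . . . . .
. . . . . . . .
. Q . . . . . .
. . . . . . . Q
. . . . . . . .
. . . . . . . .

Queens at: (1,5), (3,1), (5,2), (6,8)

2

(1,5) attacks row 2 at column 5 and diagonals 4, 6.
(3,1) attacks row 2 at column 1 and diagonals 2.
(5,2) attacks row 2 at column 2 and diagonals 5.
(6,8) attacks row 2 at column 8 and diagonals 4.
Attacked columns: {1, 2, 4, 5, 6, 8}. Safe: {3, 7}.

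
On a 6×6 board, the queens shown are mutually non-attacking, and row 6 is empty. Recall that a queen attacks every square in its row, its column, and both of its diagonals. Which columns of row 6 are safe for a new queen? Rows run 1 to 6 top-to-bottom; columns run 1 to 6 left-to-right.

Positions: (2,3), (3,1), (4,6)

(2,3) attacks row 6 at column 3.
(3,1) attacks row 6 at column 1 and diagonals 4.
(4,6) attacks row 6 at column 6 and diagonals 4.
Attacked columns: {1, 3, 4, 6}. Safe: {2, 5}.

columns 2, 5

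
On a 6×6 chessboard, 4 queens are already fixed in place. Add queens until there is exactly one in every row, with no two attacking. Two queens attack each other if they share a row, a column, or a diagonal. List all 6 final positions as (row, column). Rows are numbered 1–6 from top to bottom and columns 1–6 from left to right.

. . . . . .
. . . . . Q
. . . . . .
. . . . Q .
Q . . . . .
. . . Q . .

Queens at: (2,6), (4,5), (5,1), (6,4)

Row 1: attacked by (2,6)→{5,6}; (4,5)→{2,5}; (5,1)→{1,5}; (6,4)→{4}. Safe: 3. Place at column 3.
Row 3: attacked by (1,3)→{1,3,5}; (2,6)→{5,6}; (4,5)→{4,5,6}; (5,1)→{1,3}; (6,4)→{1,4}. Safe: 2. Place at column 2.
Columns [3, 6, 2, 5, 1, 4], r−c [-2, -4, 1, -1, 4, 2], r+c [4, 8, 5, 9, 6, 10] are all distinct, so no two queens attack.

(1,3) (2,6) (3,2) (4,5) (5,1) (6,4)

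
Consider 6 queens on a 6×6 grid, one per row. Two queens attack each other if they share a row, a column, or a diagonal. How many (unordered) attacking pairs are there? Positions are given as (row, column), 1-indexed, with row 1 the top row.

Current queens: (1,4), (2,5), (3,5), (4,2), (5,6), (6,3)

2

Same column: (2,5)–(3,5) (column 5).
Same diagonal: (1,4)–(2,5) (|1−2| = |4−5| = 1).
Total attacking pairs: 2.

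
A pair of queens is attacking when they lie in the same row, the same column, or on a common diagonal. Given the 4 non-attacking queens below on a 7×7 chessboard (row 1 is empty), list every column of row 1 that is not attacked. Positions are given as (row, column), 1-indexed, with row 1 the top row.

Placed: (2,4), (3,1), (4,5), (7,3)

(2,4) attacks row 1 at column 4 and diagonals 3, 5.
(3,1) attacks row 1 at column 1 and diagonals 3.
(4,5) attacks row 1 at column 5 and diagonals 2.
(7,3) attacks row 1 at column 3.
Attacked columns: {1, 2, 3, 4, 5}. Safe: {6, 7}.

columns 6, 7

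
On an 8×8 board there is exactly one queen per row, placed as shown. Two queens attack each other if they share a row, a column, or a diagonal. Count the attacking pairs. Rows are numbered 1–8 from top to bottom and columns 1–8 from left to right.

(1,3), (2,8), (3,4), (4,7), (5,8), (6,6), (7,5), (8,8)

6

Same column: (2,8)–(5,8) (column 8); (2,8)–(8,8) (column 8); (5,8)–(8,8) (column 8).
Same diagonal: (4,7)–(5,8) (|4−5| = |7−8| = 1); (6,6)–(7,5) (|6−7| = |6−5| = 1); (6,6)–(8,8) (|6−8| = |6−8| = 2).
Total attacking pairs: 6.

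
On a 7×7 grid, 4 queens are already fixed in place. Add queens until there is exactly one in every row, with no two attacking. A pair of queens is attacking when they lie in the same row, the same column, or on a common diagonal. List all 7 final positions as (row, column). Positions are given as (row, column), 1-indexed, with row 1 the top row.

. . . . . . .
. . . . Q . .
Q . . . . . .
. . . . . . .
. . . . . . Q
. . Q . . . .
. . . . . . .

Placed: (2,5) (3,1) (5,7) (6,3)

Row 1: attacked by (2,5)→{4,5,6}; (3,1)→{1,3}; (5,7)→{3,7}; (6,3)→{3}. Safe: 2. Place at column 2.
Row 4: attacked by (1,2)→{2,5}; (2,5)→{3,5,7}; (3,1)→{1,2}; (5,7)→{6,7}; (6,3)→{1,3,5}. Safe: 4. Place at column 4.
Row 7: attacked by (1,2)→{2}; (2,5)→{5}; (3,1)→{1,5}; (4,4)→{1,4,7}; (5,7)→{5,7}; (6,3)→{2,3,4}. Safe: 6. Place at column 6.
Columns [2, 5, 1, 4, 7, 3, 6], r−c [-1, -3, 2, 0, -2, 3, 1], r+c [3, 7, 4, 8, 12, 9, 13] are all distinct, so no two queens attack.

(1,2) (2,5) (3,1) (4,4) (5,7) (6,3) (7,6)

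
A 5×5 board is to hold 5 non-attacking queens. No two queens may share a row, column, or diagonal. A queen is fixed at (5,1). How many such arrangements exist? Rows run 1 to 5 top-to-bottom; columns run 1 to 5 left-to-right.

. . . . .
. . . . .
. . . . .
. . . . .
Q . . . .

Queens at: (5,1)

2

Branch on row 1: col 2 → 0; col 3 → 1; col 4 → 1.
Sum: 0 + 1 + 1 = 2.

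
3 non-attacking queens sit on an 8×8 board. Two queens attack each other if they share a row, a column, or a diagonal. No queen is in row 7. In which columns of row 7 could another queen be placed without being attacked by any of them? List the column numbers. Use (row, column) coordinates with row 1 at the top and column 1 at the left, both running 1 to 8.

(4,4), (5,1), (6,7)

(4,4) attacks row 7 at column 4 and diagonals 1, 7.
(5,1) attacks row 7 at column 1 and diagonals 3.
(6,7) attacks row 7 at column 7 and diagonals 6, 8.
Attacked columns: {1, 3, 4, 6, 7, 8}. Safe: {2, 5}.

columns 2, 5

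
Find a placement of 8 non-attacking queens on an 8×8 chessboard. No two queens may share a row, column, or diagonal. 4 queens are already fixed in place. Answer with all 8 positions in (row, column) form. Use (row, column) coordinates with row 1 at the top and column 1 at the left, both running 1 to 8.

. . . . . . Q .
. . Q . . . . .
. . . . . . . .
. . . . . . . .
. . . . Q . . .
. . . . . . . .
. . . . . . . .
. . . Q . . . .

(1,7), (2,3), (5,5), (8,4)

Row 3: attacked by (1,7)→{5,7}; (2,3)→{2,3,4}; (5,5)→{3,5,7}; (8,4)→{4}. Safe: 1, 6, 8. Place at column 8.
Row 4: attacked by (1,7)→{4,7}; (2,3)→{1,3,5}; (3,8)→{7,8}; (5,5)→{4,5,6}; (8,4)→{4,8}. Safe: 2. Place at column 2.
Row 6: attacked by (1,7)→{2,7}; (2,3)→{3,7}; (3,8)→{5,8}; (4,2)→{2,4}; (5,5)→{4,5,6}; (8,4)→{2,4,6}. Safe: 1. Place at column 1.
Row 7: attacked by (1,7)→{1,7}; (2,3)→{3,8}; (3,8)→{4,8}; (4,2)→{2,5}; (5,5)→{3,5,7}; (6,1)→{1,2}; (8,4)→{3,4,5}. Safe: 6. Place at column 6.
Columns [7, 3, 8, 2, 5, 1, 6, 4], r−c [-6, -1, -5, 2, 0, 5, 1, 4], r+c [8, 5, 11, 6, 10, 7, 13, 12] are all distinct, so no two queens attack.

(1,7) (2,3) (3,8) (4,2) (5,5) (6,1) (7,6) (8,4)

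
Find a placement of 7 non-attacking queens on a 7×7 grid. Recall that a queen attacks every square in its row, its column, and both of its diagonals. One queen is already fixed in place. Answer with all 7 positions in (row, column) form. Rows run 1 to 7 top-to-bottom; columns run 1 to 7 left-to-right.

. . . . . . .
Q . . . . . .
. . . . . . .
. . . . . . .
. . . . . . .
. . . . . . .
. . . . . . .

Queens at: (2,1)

Row 1: attacked by (2,1)→{1,2}. Safe: 3, 4, 5, 6, 7. Place at column 6.
Row 3: attacked by (1,6)→{4,6}; (2,1)→{1,2}. Safe: 3, 5, 7. Place at column 3.
Row 4: attacked by (1,6)→{3,6}; (2,1)→{1,3}; (3,3)→{2,3,4}. Safe: 5, 7. Place at column 5.
Row 5: attacked by (1,6)→{2,6}; (2,1)→{1,4}; (3,3)→{1,3,5}; (4,5)→{4,5,6}. Safe: 7. Place at column 7.
Row 6: attacked by (1,6)→{1,6}; (2,1)→{1,5}; (3,3)→{3,6}; (4,5)→{3,5,7}; (5,7)→{6,7}. Safe: 2, 4. Place at column 2.
Row 7: attacked by (1,6)→{6}; (2,1)→{1,6}; (3,3)→{3,7}; (4,5)→{2,5}; (5,7)→{5,7}; (6,2)→{1,2,3}. Safe: 4. Place at column 4.
Columns [6, 1, 3, 5, 7, 2, 4], r−c [-5, 1, 0, -1, -2, 4, 3], r+c [7, 3, 6, 9, 12, 8, 11] are all distinct, so no two queens attack.

(1,6) (2,1) (3,3) (4,5) (5,7) (6,2) (7,4)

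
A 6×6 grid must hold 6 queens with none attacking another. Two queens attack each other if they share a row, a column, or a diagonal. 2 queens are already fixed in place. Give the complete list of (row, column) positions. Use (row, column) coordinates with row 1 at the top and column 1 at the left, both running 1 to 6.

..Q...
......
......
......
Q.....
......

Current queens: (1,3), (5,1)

Row 2: attacked by (1,3)→{2,3,4}; (5,1)→{1,4}. Safe: 5, 6. Place at column 6.
Row 3: attacked by (1,3)→{1,3,5}; (2,6)→{5,6}; (5,1)→{1,3}. Safe: 2, 4. Place at column 2.
Row 4: attacked by (1,3)→{3,6}; (2,6)→{4,6}; (3,2)→{1,2,3}; (5,1)→{1,2}. Safe: 5. Place at column 5.
Row 6: attacked by (1,3)→{3}; (2,6)→{2,6}; (3,2)→{2,5}; (4,5)→{3,5}; (5,1)→{1,2}. Safe: 4. Place at column 4.
Columns [3, 6, 2, 5, 1, 4], r−c [-2, -4, 1, -1, 4, 2], r+c [4, 8, 5, 9, 6, 10] are all distinct, so no two queens attack.

(1,3) (2,6) (3,2) (4,5) (5,1) (6,4)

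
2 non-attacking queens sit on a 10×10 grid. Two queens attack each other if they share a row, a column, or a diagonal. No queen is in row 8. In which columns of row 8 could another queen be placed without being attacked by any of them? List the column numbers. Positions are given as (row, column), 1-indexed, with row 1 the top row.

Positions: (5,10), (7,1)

columns 3, 4, 5, 6, 8, 9

(5,10) attacks row 8 at column 10 and diagonals 7.
(7,1) attacks row 8 at column 1 and diagonals 2.
Attacked columns: {1, 2, 7, 10}. Safe: {3, 4, 5, 6, 8, 9}.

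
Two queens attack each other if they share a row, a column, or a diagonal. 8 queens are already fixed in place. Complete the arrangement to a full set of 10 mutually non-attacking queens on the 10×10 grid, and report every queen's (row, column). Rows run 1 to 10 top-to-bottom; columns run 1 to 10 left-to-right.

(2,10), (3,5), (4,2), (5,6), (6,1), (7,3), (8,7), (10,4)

Row 1: attacked by (2,10)→{9,10}; (3,5)→{3,5,7}; (4,2)→{2,5}; (5,6)→{2,6,10}; (6,1)→{1,6}; (7,3)→{3,9}; (8,7)→{7}; (10,4)→{4}. Safe: 8. Place at column 8.
Row 9: attacked by (1,8)→{8}; (2,10)→{3,10}; (3,5)→{5}; (4,2)→{2,7}; (5,6)→{2,6,10}; (6,1)→{1,4}; (7,3)→{1,3,5}; (8,7)→{6,7,8}; (10,4)→{3,4,5}. Safe: 9. Place at column 9.
Columns [8, 10, 5, 2, 6, 1, 3, 7, 9, 4], r−c [-7, -8, -2, 2, -1, 5, 4, 1, 0, 6], r+c [9, 12, 8, 6, 11, 7, 10, 15, 18, 14] are all distinct, so no two queens attack.

(1,8) (2,10) (3,5) (4,2) (5,6) (6,1) (7,3) (8,7) (9,9) (10,4)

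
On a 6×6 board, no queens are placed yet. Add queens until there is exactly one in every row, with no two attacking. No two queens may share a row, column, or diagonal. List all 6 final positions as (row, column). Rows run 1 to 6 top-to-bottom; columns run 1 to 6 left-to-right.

(1,3) (2,6) (3,2) (4,5) (5,1) (6,4)

Row 1: Safe: 1, 2, 3, 4, 5, 6. Place at column 3.
Row 2: attacked by (1,3)→{2,3,4}. Safe: 1, 5, 6. Place at column 6.
Row 3: attacked by (1,3)→{1,3,5}; (2,6)→{5,6}. Safe: 2, 4. Place at column 2.
Row 4: attacked by (1,3)→{3,6}; (2,6)→{4,6}; (3,2)→{1,2,3}. Safe: 5. Place at column 5.
Row 5: attacked by (1,3)→{3}; (2,6)→{3,6}; (3,2)→{2,4}; (4,5)→{4,5,6}. Safe: 1. Place at column 1.
Row 6: attacked by (1,3)→{3}; (2,6)→{2,6}; (3,2)→{2,5}; (4,5)→{3,5}; (5,1)→{1,2}. Safe: 4. Place at column 4.
Columns [3, 6, 2, 5, 1, 4], r−c [-2, -4, 1, -1, 4, 2], r+c [4, 8, 5, 9, 6, 10] are all distinct, so no two queens attack.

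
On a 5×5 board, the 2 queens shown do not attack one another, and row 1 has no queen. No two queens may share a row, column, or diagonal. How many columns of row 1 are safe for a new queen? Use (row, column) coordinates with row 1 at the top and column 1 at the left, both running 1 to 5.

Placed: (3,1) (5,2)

2

(3,1) attacks row 1 at column 1 and diagonals 3.
(5,2) attacks row 1 at column 2.
Attacked columns: {1, 2, 3}. Safe: {4, 5}.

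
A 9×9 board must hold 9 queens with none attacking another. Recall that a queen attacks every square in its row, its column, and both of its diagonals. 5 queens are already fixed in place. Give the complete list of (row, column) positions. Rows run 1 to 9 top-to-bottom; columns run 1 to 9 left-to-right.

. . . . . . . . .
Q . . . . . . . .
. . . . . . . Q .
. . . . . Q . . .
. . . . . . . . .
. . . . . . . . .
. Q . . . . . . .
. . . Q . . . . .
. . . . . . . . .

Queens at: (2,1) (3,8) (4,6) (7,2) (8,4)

(1,5) (2,1) (3,8) (4,6) (5,3) (6,7) (7,2) (8,4) (9,9)

Row 1: attacked by (2,1)→{1,2}; (3,8)→{6,8}; (4,6)→{3,6,9}; (7,2)→{2,8}; (8,4)→{4}. Safe: 5, 7. Place at column 5.
Row 5: attacked by (1,5)→{1,5,9}; (2,1)→{1,4}; (3,8)→{6,8}; (4,6)→{5,6,7}; (7,2)→{2,4}; (8,4)→{1,4,7}. Safe: 3. Place at column 3.
Row 6: attacked by (1,5)→{5}; (2,1)→{1,5}; (3,8)→{5,8}; (4,6)→{4,6,8}; (5,3)→{2,3,4}; (7,2)→{1,2,3}; (8,4)→{2,4,6}. Safe: 7, 9. Place at column 7.
Row 9: attacked by (1,5)→{5}; (2,1)→{1,8}; (3,8)→{2,8}; (4,6)→{1,6}; (5,3)→{3,7}; (6,7)→{4,7}; (7,2)→{2,4}; (8,4)→{3,4,5}. Safe: 9. Place at column 9.
Columns [5, 1, 8, 6, 3, 7, 2, 4, 9], r−c [-4, 1, -5, -2, 2, -1, 5, 4, 0], r+c [6, 3, 11, 10, 8, 13, 9, 12, 18] are all distinct, so no two queens attack.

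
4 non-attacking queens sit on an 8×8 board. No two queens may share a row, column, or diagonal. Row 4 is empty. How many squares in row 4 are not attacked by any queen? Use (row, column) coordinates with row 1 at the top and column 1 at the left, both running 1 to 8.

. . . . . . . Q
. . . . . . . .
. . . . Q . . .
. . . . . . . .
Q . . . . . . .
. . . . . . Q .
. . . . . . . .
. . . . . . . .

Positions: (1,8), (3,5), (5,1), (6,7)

(1,8) attacks row 4 at column 8 and diagonals 5.
(3,5) attacks row 4 at column 5 and diagonals 4, 6.
(5,1) attacks row 4 at column 1 and diagonals 2.
(6,7) attacks row 4 at column 7 and diagonals 5.
Attacked columns: {1, 2, 4, 5, 6, 7, 8}. Safe: {3}.

1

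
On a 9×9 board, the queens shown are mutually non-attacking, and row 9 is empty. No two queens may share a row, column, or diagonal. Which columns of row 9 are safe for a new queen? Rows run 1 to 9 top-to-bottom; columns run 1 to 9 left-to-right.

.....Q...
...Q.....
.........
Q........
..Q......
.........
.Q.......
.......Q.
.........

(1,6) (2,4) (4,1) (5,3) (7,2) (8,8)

(1,6) attacks row 9 at column 6.
(2,4) attacks row 9 at column 4.
(4,1) attacks row 9 at column 1 and diagonals 6.
(5,3) attacks row 9 at column 3 and diagonals 7.
(7,2) attacks row 9 at column 2 and diagonals 4.
(8,8) attacks row 9 at column 8 and diagonals 7, 9.
Attacked columns: {1, 2, 3, 4, 6, 7, 8, 9}. Safe: {5}.

columns 5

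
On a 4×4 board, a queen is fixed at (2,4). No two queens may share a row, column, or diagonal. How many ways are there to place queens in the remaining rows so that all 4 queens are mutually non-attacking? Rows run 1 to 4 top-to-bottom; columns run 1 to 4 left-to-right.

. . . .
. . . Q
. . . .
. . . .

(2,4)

1

Branch on row 1: col 1 → 0; col 2 → 1.
Sum: 0 + 1 = 1.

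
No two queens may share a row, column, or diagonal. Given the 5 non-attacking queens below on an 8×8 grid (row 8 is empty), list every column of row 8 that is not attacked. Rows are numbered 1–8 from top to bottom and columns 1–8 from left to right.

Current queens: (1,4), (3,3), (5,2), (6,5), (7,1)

(1,4) attacks row 8 at column 4.
(3,3) attacks row 8 at column 3 and diagonals 8.
(5,2) attacks row 8 at column 2 and diagonals 5.
(6,5) attacks row 8 at column 5 and diagonals 3, 7.
(7,1) attacks row 8 at column 1 and diagonals 2.
Attacked columns: {1, 2, 3, 4, 5, 7, 8}. Safe: {6}.

columns 6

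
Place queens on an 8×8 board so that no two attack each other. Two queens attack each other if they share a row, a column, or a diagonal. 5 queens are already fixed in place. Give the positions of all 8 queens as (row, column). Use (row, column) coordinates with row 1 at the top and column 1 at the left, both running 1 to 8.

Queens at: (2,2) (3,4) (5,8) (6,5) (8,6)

(1,7) (2,2) (3,4) (4,1) (5,8) (6,5) (7,3) (8,6)

Row 1: attacked by (2,2)→{1,2,3}; (3,4)→{2,4,6}; (5,8)→{4,8}; (6,5)→{5}; (8,6)→{6}. Safe: 7. Place at column 7.
Row 4: attacked by (1,7)→{4,7}; (2,2)→{2,4}; (3,4)→{3,4,5}; (5,8)→{7,8}; (6,5)→{3,5,7}; (8,6)→{2,6}. Safe: 1. Place at column 1.
Row 7: attacked by (1,7)→{1,7}; (2,2)→{2,7}; (3,4)→{4,8}; (4,1)→{1,4}; (5,8)→{6,8}; (6,5)→{4,5,6}; (8,6)→{5,6,7}. Safe: 3. Place at column 3.
Columns [7, 2, 4, 1, 8, 5, 3, 6], r−c [-6, 0, -1, 3, -3, 1, 4, 2], r+c [8, 4, 7, 5, 13, 11, 10, 14] are all distinct, so no two queens attack.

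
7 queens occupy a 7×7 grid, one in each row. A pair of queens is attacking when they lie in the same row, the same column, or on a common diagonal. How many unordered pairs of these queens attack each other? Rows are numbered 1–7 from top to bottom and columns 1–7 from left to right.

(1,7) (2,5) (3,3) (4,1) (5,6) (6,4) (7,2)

0

All columns are distinct and no two queens satisfy |Δrow| = |Δcol|, so no pair attacks.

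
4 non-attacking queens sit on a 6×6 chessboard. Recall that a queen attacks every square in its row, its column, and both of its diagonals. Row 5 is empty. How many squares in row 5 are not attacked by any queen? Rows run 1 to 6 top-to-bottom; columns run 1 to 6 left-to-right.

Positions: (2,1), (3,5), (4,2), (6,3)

(2,1) attacks row 5 at column 1 and diagonals 4.
(3,5) attacks row 5 at column 5 and diagonals 3.
(4,2) attacks row 5 at column 2 and diagonals 1, 3.
(6,3) attacks row 5 at column 3 and diagonals 2, 4.
Attacked columns: {1, 2, 3, 4, 5}. Safe: {6}.

1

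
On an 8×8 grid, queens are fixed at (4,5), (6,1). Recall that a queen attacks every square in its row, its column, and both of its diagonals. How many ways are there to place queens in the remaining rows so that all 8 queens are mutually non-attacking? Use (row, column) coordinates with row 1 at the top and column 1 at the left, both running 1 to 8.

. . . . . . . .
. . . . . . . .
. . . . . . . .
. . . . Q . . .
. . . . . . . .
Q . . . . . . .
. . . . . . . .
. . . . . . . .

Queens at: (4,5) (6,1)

Branch on row 1: col 3 → 1; col 4 → 1; col 7 → 1.
Sum: 1 + 1 + 1 = 3.

3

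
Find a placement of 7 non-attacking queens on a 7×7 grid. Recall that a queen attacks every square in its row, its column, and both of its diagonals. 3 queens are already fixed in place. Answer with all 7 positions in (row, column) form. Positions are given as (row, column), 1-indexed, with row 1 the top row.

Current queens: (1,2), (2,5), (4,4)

(1,2) (2,5) (3,7) (4,4) (5,1) (6,3) (7,6)

Row 3: attacked by (1,2)→{2,4}; (2,5)→{4,5,6}; (4,4)→{3,4,5}. Safe: 1, 7. Place at column 7.
Row 5: attacked by (1,2)→{2,6}; (2,5)→{2,5}; (3,7)→{5,7}; (4,4)→{3,4,5}. Safe: 1. Place at column 1.
Row 6: attacked by (1,2)→{2,7}; (2,5)→{1,5}; (3,7)→{4,7}; (4,4)→{2,4,6}; (5,1)→{1,2}. Safe: 3. Place at column 3.
Row 7: attacked by (1,2)→{2}; (2,5)→{5}; (3,7)→{3,7}; (4,4)→{1,4,7}; (5,1)→{1,3}; (6,3)→{2,3,4}. Safe: 6. Place at column 6.
Columns [2, 5, 7, 4, 1, 3, 6], r−c [-1, -3, -4, 0, 4, 3, 1], r+c [3, 7, 10, 8, 6, 9, 13] are all distinct, so no two queens attack.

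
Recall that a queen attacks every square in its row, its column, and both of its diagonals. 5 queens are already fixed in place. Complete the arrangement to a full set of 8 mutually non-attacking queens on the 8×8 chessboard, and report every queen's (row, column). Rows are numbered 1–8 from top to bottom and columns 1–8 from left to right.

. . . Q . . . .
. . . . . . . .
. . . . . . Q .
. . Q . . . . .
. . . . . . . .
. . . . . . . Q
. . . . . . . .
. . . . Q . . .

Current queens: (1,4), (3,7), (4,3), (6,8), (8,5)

Row 2: attacked by (1,4)→{3,4,5}; (3,7)→{6,7,8}; (4,3)→{1,3,5}; (6,8)→{4,8}; (8,5)→{5}. Safe: 2. Place at column 2.
Row 5: attacked by (1,4)→{4,8}; (2,2)→{2,5}; (3,7)→{5,7}; (4,3)→{2,3,4}; (6,8)→{7,8}; (8,5)→{2,5,8}. Safe: 1, 6. Place at column 6.
Row 7: attacked by (1,4)→{4}; (2,2)→{2,7}; (3,7)→{3,7}; (4,3)→{3,6}; (5,6)→{4,6,8}; (6,8)→{7,8}; (8,5)→{4,5,6}. Safe: 1. Place at column 1.
Columns [4, 2, 7, 3, 6, 8, 1, 5], r−c [-3, 0, -4, 1, -1, -2, 6, 3], r+c [5, 4, 10, 7, 11, 14, 8, 13] are all distinct, so no two queens attack.

(1,4) (2,2) (3,7) (4,3) (5,6) (6,8) (7,1) (8,5)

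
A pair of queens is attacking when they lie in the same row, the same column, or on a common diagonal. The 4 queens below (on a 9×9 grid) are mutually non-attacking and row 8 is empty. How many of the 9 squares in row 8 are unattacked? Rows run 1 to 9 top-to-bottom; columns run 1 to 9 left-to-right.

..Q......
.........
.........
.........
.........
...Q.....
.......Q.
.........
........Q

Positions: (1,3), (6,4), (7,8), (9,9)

(1,3) attacks row 8 at column 3.
(6,4) attacks row 8 at column 4 and diagonals 2, 6.
(7,8) attacks row 8 at column 8 and diagonals 7, 9.
(9,9) attacks row 8 at column 9 and diagonals 8.
Attacked columns: {2, 3, 4, 6, 7, 8, 9}. Safe: {1, 5}.

2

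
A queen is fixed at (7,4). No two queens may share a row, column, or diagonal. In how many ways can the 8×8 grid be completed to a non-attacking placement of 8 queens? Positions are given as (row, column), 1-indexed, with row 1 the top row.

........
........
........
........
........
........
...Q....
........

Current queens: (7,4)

Branch on row 1: col 1 → 0; col 2 → 0; col 3 → 3; col 5 → 3; col 6 → 1; col 7 → 0; col 8 → 1.
Sum: 0 + 0 + 3 + 3 + 1 + 0 + 1 = 8.

8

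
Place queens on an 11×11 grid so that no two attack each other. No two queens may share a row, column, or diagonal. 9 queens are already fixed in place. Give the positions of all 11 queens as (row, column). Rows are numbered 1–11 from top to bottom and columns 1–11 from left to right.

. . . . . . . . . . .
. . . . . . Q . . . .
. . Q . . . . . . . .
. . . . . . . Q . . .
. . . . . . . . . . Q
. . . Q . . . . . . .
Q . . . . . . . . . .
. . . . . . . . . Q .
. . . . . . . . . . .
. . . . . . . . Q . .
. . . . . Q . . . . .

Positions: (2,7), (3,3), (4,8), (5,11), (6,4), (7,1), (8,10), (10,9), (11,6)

Row 1: attacked by (2,7)→{6,7,8}; (3,3)→{1,3,5}; (4,8)→{5,8,11}; (5,11)→{7,11}; (6,4)→{4,9}; (7,1)→{1,7}; (8,10)→{3,10}; (10,9)→{9}; (11,6)→{6}. Safe: 2. Place at column 2.
Row 9: attacked by (1,2)→{2,10}; (2,7)→{7}; (3,3)→{3,9}; (4,8)→{3,8}; (5,11)→{7,11}; (6,4)→{1,4,7}; (7,1)→{1,3}; (8,10)→{9,10,11}; (10,9)→{8,9,10}; (11,6)→{4,6,8}. Safe: 5. Place at column 5.
Columns [2, 7, 3, 8, 11, 4, 1, 10, 5, 9, 6], r−c [-1, -5, 0, -4, -6, 2, 6, -2, 4, 1, 5], r+c [3, 9, 6, 12, 16, 10, 8, 18, 14, 19, 17] are all distinct, so no two queens attack.

(1,2) (2,7) (3,3) (4,8) (5,11) (6,4) (7,1) (8,10) (9,5) (10,9) (11,6)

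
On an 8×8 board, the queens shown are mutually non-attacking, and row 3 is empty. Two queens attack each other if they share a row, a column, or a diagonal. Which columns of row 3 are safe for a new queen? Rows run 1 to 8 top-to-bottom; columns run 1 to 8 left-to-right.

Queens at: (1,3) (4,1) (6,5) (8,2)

columns 4, 6

(1,3) attacks row 3 at column 3 and diagonals 1, 5.
(4,1) attacks row 3 at column 1 and diagonals 2.
(6,5) attacks row 3 at column 5 and diagonals 2, 8.
(8,2) attacks row 3 at column 2 and diagonals 7.
Attacked columns: {1, 2, 3, 5, 7, 8}. Safe: {4, 6}.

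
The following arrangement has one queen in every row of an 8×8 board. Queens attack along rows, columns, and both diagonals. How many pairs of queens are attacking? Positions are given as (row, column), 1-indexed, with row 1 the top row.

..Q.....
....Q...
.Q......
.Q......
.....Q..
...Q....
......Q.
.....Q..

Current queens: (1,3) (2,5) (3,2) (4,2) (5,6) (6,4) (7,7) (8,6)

6

Same column: (3,2)–(4,2) (column 2); (5,6)–(8,6) (column 6).
Same diagonal: (4,2)–(6,4) (|4−6| = |2−4| = 2); (4,2)–(8,6) (|4−8| = |2−6| = 4); (6,4)–(8,6) (|6−8| = |4−6| = 2); (7,7)–(8,6) (|7−8| = |7−6| = 1).
Total attacking pairs: 6.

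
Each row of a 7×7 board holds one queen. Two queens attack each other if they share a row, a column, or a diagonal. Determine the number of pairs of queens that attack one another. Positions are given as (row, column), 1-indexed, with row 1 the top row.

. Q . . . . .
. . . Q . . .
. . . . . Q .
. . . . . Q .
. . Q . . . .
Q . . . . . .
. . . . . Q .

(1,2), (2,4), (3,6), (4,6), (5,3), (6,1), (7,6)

4

Same column: (3,6)–(4,6) (column 6); (3,6)–(7,6) (column 6); (4,6)–(7,6) (column 6).
Same diagonal: (2,4)–(4,6) (|2−4| = |4−6| = 2).
Total attacking pairs: 4.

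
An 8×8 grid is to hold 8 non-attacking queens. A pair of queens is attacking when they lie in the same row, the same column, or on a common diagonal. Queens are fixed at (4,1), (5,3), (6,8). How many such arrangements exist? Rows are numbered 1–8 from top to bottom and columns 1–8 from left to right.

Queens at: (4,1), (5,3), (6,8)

2

Branch on row 1: col 2 → 1; col 5 → 1; col 6 → 0.
Sum: 1 + 1 + 0 = 2.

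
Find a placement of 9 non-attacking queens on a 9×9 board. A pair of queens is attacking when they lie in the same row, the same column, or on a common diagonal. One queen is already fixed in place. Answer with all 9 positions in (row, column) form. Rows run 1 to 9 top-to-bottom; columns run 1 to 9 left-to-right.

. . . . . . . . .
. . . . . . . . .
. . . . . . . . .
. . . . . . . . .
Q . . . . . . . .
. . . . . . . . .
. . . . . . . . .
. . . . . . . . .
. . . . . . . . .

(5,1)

(1,4) (2,6) (3,9) (4,3) (5,1) (6,8) (7,2) (8,5) (9,7)

Row 1: attacked by (5,1)→{1,5}. Safe: 2, 3, 4, 6, 7, 8, 9. Place at column 4.
Row 2: attacked by (1,4)→{3,4,5}; (5,1)→{1,4}. Safe: 2, 6, 7, 8, 9. Place at column 6.
Row 3: attacked by (1,4)→{2,4,6}; (2,6)→{5,6,7}; (5,1)→{1,3}. Safe: 8, 9. Place at column 9.
Row 4: attacked by (1,4)→{1,4,7}; (2,6)→{4,6,8}; (3,9)→{8,9}; (5,1)→{1,2}. Safe: 3, 5. Place at column 3.
Row 6: attacked by (1,4)→{4,9}; (2,6)→{2,6}; (3,9)→{6,9}; (4,3)→{1,3,5}; (5,1)→{1,2}. Safe: 7, 8. Place at column 8.
Row 7: attacked by (1,4)→{4}; (2,6)→{1,6}; (3,9)→{5,9}; (4,3)→{3,6}; (5,1)→{1,3}; (6,8)→{7,8,9}. Safe: 2. Place at column 2.
Row 8: attacked by (1,4)→{4}; (2,6)→{6}; (3,9)→{4,9}; (4,3)→{3,7}; (5,1)→{1,4}; (6,8)→{6,8}; (7,2)→{1,2,3}. Safe: 5. Place at column 5.
Row 9: attacked by (1,4)→{4}; (2,6)→{6}; (3,9)→{3,9}; (4,3)→{3,8}; (5,1)→{1,5}; (6,8)→{5,8}; (7,2)→{2,4}; (8,5)→{4,5,6}. Safe: 7. Place at column 7.
Columns [4, 6, 9, 3, 1, 8, 2, 5, 7], r−c [-3, -4, -6, 1, 4, -2, 5, 3, 2], r+c [5, 8, 12, 7, 6, 14, 9, 13, 16] are all distinct, so no two queens attack.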